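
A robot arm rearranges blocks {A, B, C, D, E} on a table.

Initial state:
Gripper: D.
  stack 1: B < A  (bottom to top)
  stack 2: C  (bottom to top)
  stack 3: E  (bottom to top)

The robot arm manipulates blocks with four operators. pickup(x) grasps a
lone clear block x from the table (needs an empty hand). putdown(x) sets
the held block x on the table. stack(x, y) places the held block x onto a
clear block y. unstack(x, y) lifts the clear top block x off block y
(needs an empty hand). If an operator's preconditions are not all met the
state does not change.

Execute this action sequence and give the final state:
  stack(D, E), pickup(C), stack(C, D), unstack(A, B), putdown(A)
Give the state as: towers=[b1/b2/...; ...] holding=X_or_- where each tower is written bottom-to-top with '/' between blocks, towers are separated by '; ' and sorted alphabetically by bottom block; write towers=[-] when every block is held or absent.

towers=[A; B; E/D/C] holding=-

step 1 (stack(D, E)): towers=[B/A; C; E/D] holding=-
step 2 (pickup(C)): towers=[B/A; E/D] holding=C
step 3 (stack(C, D)): towers=[B/A; E/D/C] holding=-
step 4 (unstack(A, B)): towers=[B; E/D/C] holding=A
step 5 (putdown(A)): towers=[A; B; E/D/C] holding=-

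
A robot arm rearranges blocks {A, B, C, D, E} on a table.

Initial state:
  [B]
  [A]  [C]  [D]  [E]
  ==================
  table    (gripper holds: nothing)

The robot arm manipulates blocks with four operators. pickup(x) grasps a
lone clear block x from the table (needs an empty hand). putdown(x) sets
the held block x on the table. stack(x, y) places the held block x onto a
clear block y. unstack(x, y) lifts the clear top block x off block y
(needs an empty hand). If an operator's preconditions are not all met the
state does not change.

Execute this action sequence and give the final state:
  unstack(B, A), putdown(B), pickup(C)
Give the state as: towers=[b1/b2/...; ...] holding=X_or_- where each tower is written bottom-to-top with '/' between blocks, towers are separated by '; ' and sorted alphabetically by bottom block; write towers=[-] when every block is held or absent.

towers=[A; B; D; E] holding=C

step 1 (unstack(B, A)): towers=[A; C; D; E] holding=B
step 2 (putdown(B)): towers=[A; B; C; D; E] holding=-
step 3 (pickup(C)): towers=[A; B; D; E] holding=C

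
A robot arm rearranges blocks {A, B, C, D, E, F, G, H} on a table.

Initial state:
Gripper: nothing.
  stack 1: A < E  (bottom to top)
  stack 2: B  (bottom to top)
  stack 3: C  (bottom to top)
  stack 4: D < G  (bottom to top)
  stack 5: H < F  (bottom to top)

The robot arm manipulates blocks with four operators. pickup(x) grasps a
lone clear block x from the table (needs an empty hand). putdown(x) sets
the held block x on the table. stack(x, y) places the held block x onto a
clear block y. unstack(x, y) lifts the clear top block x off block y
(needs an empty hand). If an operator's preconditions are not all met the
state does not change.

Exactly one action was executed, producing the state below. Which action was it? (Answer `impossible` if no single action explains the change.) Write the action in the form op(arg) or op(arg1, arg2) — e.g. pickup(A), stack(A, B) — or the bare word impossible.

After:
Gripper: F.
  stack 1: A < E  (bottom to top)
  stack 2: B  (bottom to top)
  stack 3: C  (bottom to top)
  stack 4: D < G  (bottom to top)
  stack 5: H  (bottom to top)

target: towers=[A/E; B; C; D/G; H] holding=F
     unstack(G, D) → towers=[A/E; B; C; D; H/F] holding=G
     unstack(E, A) → towers=[A; B; C; D/G; H/F] holding=E
         pickup(B) → towers=[A/E; C; D/G; H/F] holding=B
     unstack(F, H) → towers=[A/E; B; C; D/G; H] holding=F  ← match
         pickup(C) → towers=[A/E; B; D/G; H/F] holding=C

unstack(F, H)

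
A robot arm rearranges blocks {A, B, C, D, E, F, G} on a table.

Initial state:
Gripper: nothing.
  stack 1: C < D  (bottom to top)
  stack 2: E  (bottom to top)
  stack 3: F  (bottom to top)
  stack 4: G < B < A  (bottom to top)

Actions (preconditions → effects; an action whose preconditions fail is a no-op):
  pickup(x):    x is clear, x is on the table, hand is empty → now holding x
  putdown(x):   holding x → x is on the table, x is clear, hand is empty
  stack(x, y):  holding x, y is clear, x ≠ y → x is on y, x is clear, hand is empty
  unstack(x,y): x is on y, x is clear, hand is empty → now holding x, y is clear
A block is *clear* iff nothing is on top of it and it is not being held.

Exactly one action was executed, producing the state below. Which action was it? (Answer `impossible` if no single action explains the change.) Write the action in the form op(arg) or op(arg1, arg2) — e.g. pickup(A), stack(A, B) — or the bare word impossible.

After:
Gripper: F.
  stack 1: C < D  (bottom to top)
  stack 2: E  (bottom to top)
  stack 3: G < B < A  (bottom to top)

pickup(F)

target: towers=[C/D; E; G/B/A] holding=F
         pickup(F) → towers=[C/D; E; G/B/A] holding=F  ← match
     unstack(D, C) → towers=[C; E; F; G/B/A] holding=D
     unstack(A, B) → towers=[C/D; E; F; G/B] holding=A
         pickup(E) → towers=[C/D; F; G/B/A] holding=E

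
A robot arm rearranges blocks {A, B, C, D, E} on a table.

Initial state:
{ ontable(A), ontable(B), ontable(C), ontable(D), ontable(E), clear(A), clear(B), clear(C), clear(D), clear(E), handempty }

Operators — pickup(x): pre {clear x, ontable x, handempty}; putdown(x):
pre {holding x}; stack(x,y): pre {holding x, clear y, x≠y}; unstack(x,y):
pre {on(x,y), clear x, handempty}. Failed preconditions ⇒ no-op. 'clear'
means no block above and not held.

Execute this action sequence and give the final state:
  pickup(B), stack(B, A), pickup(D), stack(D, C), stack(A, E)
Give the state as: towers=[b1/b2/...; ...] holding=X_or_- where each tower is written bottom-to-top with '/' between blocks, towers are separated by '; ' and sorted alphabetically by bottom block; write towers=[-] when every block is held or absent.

towers=[A/B; C/D; E] holding=-

step 1 (pickup(B)): towers=[A; C; D; E] holding=B
step 2 (stack(B, A)): towers=[A/B; C; D; E] holding=-
step 3 (pickup(D)): towers=[A/B; C; E] holding=D
step 4 (stack(D, C)): towers=[A/B; C/D; E] holding=-
step 5 (stack(A, E)) [no-op]: towers=[A/B; C/D; E] holding=-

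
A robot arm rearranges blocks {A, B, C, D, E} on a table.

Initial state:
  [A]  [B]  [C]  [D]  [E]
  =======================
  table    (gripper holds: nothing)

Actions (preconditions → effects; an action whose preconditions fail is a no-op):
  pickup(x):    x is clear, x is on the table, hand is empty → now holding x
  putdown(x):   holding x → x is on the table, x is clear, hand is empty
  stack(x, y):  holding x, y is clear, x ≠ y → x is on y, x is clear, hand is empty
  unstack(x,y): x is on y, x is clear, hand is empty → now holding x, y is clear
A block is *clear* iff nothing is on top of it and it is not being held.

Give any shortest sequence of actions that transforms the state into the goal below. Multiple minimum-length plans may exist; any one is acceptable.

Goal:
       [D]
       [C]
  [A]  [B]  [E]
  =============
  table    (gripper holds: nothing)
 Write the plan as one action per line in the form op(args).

step 1 (pickup(C)): towers=[A; B; D; E] holding=C
step 2 (stack(C, B)): towers=[A; B/C; D; E] holding=-
step 3 (pickup(D)): towers=[A; B/C; E] holding=D
step 4 (stack(D, C)): towers=[A; B/C/D; E] holding=-
goal check: towers=[A; B/C/D; E] holding=- — reached (length 4, optimal by BFS)

pickup(C)
stack(C, B)
pickup(D)
stack(D, C)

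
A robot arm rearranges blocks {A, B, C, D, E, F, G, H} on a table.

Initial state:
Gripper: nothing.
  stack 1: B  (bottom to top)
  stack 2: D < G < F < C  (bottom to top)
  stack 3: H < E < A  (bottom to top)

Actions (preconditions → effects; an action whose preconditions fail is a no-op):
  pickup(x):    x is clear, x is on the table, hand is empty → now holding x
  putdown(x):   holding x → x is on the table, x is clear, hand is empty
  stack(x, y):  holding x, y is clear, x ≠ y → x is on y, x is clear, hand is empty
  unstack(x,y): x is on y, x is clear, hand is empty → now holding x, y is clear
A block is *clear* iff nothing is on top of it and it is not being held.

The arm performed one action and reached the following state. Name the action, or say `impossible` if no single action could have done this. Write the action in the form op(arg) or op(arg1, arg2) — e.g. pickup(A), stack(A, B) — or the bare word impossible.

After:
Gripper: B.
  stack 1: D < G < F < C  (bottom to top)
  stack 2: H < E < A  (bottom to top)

target: towers=[D/G/F/C; H/E/A] holding=B
     unstack(A, E) → towers=[B; D/G/F/C; H/E] holding=A
         pickup(B) → towers=[D/G/F/C; H/E/A] holding=B  ← match
     unstack(C, F) → towers=[B; D/G/F; H/E/A] holding=C

pickup(B)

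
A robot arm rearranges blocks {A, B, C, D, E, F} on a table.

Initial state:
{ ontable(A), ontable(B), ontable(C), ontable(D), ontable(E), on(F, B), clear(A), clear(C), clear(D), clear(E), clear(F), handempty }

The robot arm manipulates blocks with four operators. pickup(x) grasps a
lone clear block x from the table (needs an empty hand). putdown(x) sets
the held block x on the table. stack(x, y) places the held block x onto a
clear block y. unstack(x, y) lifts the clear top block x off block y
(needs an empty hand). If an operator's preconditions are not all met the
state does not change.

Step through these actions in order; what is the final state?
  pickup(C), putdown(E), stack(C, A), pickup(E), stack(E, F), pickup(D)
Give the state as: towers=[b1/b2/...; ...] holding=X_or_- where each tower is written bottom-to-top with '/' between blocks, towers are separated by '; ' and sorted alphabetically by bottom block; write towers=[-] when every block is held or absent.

towers=[A/C; B/F/E] holding=D

step 1 (pickup(C)): towers=[A; B/F; D; E] holding=C
step 2 (putdown(E)) [no-op]: towers=[A; B/F; D; E] holding=C
step 3 (stack(C, A)): towers=[A/C; B/F; D; E] holding=-
step 4 (pickup(E)): towers=[A/C; B/F; D] holding=E
step 5 (stack(E, F)): towers=[A/C; B/F/E; D] holding=-
step 6 (pickup(D)): towers=[A/C; B/F/E] holding=D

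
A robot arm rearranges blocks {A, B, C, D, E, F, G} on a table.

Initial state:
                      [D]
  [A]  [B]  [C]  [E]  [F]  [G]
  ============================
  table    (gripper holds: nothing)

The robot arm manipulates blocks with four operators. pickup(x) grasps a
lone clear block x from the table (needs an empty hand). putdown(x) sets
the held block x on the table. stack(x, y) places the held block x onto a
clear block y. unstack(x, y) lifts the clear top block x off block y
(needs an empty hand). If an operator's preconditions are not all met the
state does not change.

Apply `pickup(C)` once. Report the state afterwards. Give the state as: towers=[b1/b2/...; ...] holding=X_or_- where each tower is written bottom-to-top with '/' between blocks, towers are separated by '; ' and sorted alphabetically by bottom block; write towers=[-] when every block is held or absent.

towers=[A; B; E; F/D; G] holding=C

before: towers=[A; B; C; E; F/D; G] holding=-
pre[pickup(C)]: clear(C) ok, ontable(C) ok, handempty ok
all met → apply pickup(C)
after:  towers=[A; B; E; F/D; G] holding=C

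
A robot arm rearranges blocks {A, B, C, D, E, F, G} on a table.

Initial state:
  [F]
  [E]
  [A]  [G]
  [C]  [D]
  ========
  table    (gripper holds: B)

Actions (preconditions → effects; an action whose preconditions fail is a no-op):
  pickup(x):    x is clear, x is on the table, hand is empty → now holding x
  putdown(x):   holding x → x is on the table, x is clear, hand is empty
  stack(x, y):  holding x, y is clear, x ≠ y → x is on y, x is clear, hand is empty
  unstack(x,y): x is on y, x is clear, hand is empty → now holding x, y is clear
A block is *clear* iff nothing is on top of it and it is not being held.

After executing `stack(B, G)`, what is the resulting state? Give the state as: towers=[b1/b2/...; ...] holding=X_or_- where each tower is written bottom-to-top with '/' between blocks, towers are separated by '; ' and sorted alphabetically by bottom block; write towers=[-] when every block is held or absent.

towers=[C/A/E/F; D/G/B] holding=-

before: towers=[C/A/E/F; D/G] holding=B
pre[stack(B, G)]: holding(B) ok, clear(G) ok, B≠G ok
all met → apply stack(B, G)
after:  towers=[C/A/E/F; D/G/B] holding=-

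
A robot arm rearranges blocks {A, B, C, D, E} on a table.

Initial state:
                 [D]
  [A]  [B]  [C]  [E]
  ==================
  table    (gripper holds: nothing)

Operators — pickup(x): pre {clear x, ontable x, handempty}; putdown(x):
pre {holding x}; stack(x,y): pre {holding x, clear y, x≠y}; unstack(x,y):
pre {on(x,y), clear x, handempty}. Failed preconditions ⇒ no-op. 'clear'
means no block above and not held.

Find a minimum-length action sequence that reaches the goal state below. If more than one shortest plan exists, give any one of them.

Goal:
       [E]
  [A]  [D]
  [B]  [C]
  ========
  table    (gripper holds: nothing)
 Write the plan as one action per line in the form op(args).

unstack(D, E)
stack(D, C)
pickup(A)
stack(A, B)
pickup(E)
stack(E, D)

step 1 (unstack(D, E)): towers=[A; B; C; E] holding=D
step 2 (stack(D, C)): towers=[A; B; C/D; E] holding=-
step 3 (pickup(A)): towers=[B; C/D; E] holding=A
step 4 (stack(A, B)): towers=[B/A; C/D; E] holding=-
step 5 (pickup(E)): towers=[B/A; C/D] holding=E
step 6 (stack(E, D)): towers=[B/A; C/D/E] holding=-
goal check: towers=[B/A; C/D/E] holding=- — reached (length 6, optimal by BFS)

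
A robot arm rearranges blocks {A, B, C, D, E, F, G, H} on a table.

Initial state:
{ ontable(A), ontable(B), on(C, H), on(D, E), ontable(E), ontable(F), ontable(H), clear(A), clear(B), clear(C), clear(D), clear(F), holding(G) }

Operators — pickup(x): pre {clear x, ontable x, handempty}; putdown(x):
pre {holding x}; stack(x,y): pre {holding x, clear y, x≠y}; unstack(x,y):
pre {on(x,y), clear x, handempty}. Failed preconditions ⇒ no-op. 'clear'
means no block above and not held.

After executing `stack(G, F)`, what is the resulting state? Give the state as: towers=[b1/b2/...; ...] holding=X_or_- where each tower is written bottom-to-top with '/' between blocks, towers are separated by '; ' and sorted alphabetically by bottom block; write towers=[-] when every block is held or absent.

towers=[A; B; E/D; F/G; H/C] holding=-

before: towers=[A; B; E/D; F; H/C] holding=G
pre[stack(G, F)]: holding(G) ok, clear(F) ok, G≠F ok
all met → apply stack(G, F)
after:  towers=[A; B; E/D; F/G; H/C] holding=-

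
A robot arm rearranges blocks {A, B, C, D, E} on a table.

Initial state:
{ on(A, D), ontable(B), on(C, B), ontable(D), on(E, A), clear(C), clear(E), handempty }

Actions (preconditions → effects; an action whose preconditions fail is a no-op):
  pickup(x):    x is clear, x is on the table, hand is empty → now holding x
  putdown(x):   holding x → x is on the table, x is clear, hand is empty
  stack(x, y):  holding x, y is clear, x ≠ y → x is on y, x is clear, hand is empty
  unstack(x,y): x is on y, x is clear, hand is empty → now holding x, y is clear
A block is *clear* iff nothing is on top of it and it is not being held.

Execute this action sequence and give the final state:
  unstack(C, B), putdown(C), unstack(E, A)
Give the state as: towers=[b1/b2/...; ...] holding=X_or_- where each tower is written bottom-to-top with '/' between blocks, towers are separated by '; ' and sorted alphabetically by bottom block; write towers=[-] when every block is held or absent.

step 1 (unstack(C, B)): towers=[B; D/A/E] holding=C
step 2 (putdown(C)): towers=[B; C; D/A/E] holding=-
step 3 (unstack(E, A)): towers=[B; C; D/A] holding=E

towers=[B; C; D/A] holding=E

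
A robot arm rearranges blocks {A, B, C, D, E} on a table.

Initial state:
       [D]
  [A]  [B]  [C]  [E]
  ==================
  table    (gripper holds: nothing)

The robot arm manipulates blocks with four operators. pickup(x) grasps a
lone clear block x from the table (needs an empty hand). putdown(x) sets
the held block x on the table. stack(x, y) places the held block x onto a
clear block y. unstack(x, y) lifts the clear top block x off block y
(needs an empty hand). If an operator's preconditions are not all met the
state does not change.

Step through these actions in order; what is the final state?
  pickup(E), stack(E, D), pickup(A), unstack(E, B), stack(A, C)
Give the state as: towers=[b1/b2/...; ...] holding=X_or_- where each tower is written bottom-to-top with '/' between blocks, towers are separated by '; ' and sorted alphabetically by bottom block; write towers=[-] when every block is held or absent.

step 1 (pickup(E)): towers=[A; B/D; C] holding=E
step 2 (stack(E, D)): towers=[A; B/D/E; C] holding=-
step 3 (pickup(A)): towers=[B/D/E; C] holding=A
step 4 (unstack(E, B)) [no-op]: towers=[B/D/E; C] holding=A
step 5 (stack(A, C)): towers=[B/D/E; C/A] holding=-

towers=[B/D/E; C/A] holding=-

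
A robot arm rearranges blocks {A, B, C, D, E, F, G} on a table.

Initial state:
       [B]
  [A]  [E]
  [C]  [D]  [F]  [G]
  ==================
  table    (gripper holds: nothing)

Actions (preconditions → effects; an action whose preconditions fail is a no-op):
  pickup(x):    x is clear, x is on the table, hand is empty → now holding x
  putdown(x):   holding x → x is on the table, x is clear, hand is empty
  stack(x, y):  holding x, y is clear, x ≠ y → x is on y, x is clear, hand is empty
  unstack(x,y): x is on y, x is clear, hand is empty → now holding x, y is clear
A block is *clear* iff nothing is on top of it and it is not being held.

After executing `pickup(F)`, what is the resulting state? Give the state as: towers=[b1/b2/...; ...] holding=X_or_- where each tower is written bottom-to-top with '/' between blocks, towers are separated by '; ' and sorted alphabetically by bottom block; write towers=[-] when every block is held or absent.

before: towers=[C/A; D/E/B; F; G] holding=-
pre[pickup(F)]: clear(F) ok, ontable(F) ok, handempty ok
all met → apply pickup(F)
after:  towers=[C/A; D/E/B; G] holding=F

towers=[C/A; D/E/B; G] holding=F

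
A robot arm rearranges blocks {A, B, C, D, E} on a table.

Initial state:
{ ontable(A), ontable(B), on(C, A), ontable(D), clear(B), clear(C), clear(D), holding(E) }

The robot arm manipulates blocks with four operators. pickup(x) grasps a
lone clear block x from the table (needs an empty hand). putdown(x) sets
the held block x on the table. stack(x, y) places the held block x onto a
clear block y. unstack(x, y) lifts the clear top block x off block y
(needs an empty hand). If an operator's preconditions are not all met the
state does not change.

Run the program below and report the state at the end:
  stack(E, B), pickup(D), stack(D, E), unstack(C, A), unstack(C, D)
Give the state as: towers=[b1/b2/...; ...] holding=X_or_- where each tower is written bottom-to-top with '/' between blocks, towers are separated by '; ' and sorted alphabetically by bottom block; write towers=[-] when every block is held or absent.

towers=[A; B/E/D] holding=C

step 1 (stack(E, B)): towers=[A/C; B/E; D] holding=-
step 2 (pickup(D)): towers=[A/C; B/E] holding=D
step 3 (stack(D, E)): towers=[A/C; B/E/D] holding=-
step 4 (unstack(C, A)): towers=[A; B/E/D] holding=C
step 5 (unstack(C, D)) [no-op]: towers=[A; B/E/D] holding=C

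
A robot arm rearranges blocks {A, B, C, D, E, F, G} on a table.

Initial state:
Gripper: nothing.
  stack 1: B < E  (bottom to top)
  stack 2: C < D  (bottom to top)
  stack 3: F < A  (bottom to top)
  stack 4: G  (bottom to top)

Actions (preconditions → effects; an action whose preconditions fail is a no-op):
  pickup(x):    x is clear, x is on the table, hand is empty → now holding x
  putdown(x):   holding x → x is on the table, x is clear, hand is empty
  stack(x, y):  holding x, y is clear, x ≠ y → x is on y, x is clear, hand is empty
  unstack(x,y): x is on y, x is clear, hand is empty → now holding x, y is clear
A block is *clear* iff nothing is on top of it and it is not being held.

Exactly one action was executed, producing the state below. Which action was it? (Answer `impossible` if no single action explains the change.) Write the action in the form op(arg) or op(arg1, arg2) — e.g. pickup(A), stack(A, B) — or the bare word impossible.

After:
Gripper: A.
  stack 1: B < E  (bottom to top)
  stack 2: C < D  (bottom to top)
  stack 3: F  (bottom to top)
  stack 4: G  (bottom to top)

target: towers=[B/E; C/D; F; G] holding=A
         pickup(G) → towers=[B/E; C/D; F/A] holding=G
     unstack(D, C) → towers=[B/E; C; F/A; G] holding=D
     unstack(A, F) → towers=[B/E; C/D; F; G] holding=A  ← match
     unstack(E, B) → towers=[B; C/D; F/A; G] holding=E

unstack(A, F)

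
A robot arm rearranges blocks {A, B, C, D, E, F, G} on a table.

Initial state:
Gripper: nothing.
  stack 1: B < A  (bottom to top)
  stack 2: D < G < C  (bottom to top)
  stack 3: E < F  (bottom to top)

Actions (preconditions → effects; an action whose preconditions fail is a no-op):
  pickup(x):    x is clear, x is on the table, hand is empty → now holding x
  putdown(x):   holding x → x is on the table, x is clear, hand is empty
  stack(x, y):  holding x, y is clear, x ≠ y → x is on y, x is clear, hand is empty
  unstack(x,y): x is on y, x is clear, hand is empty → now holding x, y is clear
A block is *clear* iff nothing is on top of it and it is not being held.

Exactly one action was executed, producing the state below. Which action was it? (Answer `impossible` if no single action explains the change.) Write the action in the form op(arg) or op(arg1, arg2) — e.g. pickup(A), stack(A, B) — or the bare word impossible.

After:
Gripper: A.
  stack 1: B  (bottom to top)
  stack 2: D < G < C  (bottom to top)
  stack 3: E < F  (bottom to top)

unstack(A, B)

target: towers=[B; D/G/C; E/F] holding=A
     unstack(F, E) → towers=[B/A; D/G/C; E] holding=F
     unstack(A, B) → towers=[B; D/G/C; E/F] holding=A  ← match
     unstack(C, G) → towers=[B/A; D/G; E/F] holding=C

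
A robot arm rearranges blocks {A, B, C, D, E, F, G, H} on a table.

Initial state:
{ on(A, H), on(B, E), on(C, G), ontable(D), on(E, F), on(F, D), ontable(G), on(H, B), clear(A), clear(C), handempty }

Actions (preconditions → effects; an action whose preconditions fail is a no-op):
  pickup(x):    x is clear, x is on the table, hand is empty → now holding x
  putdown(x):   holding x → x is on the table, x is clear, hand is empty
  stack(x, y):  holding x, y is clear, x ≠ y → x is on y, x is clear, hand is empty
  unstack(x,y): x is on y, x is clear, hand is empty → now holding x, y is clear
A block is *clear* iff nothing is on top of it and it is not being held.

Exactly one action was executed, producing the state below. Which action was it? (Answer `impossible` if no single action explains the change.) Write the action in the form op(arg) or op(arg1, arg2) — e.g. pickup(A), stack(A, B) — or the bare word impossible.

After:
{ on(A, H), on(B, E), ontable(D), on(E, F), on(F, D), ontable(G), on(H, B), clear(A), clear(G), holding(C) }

target: towers=[D/F/E/B/H/A; G] holding=C
     unstack(A, H) → towers=[D/F/E/B/H; G/C] holding=A
     unstack(C, G) → towers=[D/F/E/B/H/A; G] holding=C  ← match

unstack(C, G)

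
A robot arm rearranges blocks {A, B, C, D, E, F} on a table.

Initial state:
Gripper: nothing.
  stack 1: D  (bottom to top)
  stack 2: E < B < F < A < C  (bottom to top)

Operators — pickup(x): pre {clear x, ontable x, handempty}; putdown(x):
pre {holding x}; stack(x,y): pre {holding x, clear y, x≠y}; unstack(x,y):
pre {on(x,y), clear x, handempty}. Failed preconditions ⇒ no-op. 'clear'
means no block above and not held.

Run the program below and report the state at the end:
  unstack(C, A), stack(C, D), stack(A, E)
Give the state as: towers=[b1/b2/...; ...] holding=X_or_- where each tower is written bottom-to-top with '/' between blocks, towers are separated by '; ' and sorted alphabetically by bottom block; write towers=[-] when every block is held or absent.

towers=[D/C; E/B/F/A] holding=-

step 1 (unstack(C, A)): towers=[D; E/B/F/A] holding=C
step 2 (stack(C, D)): towers=[D/C; E/B/F/A] holding=-
step 3 (stack(A, E)) [no-op]: towers=[D/C; E/B/F/A] holding=-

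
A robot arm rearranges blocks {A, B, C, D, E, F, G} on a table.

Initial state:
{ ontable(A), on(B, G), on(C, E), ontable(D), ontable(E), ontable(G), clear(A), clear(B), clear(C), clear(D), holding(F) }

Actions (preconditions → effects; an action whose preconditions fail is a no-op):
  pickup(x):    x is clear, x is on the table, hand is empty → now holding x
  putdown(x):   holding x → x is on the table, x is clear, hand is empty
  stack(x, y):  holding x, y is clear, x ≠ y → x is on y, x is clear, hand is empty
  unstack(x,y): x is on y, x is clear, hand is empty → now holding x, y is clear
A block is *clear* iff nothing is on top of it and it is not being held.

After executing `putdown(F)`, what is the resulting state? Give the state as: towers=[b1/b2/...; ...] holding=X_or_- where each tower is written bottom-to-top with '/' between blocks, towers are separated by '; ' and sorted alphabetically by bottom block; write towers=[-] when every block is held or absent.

towers=[A; D; E/C; F; G/B] holding=-

before: towers=[A; D; E/C; G/B] holding=F
pre[putdown(F)]: holding(F) ✓
all met → apply putdown(F)
after:  towers=[A; D; E/C; F; G/B] holding=-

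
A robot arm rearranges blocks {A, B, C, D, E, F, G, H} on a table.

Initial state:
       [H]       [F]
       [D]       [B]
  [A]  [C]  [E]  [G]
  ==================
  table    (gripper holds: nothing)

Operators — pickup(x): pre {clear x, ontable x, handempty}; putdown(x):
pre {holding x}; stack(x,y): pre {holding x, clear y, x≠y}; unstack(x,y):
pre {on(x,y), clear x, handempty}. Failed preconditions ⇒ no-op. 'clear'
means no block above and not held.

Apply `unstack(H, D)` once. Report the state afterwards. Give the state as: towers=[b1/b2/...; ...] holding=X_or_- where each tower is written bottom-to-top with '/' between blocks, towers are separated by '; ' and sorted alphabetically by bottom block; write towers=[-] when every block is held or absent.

before: towers=[A; C/D/H; E; G/B/F] holding=-
pre[unstack(H, D)]: on(H,D) yes, clear(H) yes, handempty yes
all met → apply unstack(H, D)
after:  towers=[A; C/D; E; G/B/F] holding=H

towers=[A; C/D; E; G/B/F] holding=H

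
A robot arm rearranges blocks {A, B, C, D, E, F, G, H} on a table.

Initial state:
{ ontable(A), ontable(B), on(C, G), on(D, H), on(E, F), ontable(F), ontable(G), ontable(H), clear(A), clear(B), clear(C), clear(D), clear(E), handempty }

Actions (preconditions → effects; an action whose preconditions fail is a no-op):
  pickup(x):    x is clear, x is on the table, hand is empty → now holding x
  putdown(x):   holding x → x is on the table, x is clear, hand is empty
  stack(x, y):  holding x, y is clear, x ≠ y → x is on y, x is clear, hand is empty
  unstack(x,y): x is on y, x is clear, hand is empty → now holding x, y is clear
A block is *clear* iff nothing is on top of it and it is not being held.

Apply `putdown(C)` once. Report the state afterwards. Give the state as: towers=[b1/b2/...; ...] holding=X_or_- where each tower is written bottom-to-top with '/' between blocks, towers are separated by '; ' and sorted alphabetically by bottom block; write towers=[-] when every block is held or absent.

towers=[A; B; F/E; G/C; H/D] holding=-

before: towers=[A; B; F/E; G/C; H/D] holding=-
pre[putdown(C)]: holding(C) no
holding(C) unmet → putdown(C) is a no-op
after:  towers=[A; B; F/E; G/C; H/D] holding=-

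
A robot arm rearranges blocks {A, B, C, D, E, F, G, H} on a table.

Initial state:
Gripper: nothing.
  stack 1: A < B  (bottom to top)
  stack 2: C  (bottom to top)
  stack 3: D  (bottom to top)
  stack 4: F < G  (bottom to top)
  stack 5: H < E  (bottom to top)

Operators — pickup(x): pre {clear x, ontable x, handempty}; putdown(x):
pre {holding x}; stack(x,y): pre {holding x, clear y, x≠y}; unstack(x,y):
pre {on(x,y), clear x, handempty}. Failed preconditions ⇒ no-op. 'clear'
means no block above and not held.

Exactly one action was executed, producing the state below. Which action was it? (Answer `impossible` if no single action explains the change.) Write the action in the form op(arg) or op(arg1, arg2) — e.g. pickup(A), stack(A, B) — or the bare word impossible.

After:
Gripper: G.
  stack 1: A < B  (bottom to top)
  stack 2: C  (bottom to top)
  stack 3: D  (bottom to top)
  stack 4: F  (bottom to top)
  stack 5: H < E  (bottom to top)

target: towers=[A/B; C; D; F; H/E] holding=G
     unstack(G, F) → towers=[A/B; C; D; F; H/E] holding=G  ← match
     unstack(E, H) → towers=[A/B; C; D; F/G; H] holding=E
     unstack(B, A) → towers=[A; C; D; F/G; H/E] holding=B
         pickup(D) → towers=[A/B; C; F/G; H/E] holding=D
         pickup(C) → towers=[A/B; D; F/G; H/E] holding=C

unstack(G, F)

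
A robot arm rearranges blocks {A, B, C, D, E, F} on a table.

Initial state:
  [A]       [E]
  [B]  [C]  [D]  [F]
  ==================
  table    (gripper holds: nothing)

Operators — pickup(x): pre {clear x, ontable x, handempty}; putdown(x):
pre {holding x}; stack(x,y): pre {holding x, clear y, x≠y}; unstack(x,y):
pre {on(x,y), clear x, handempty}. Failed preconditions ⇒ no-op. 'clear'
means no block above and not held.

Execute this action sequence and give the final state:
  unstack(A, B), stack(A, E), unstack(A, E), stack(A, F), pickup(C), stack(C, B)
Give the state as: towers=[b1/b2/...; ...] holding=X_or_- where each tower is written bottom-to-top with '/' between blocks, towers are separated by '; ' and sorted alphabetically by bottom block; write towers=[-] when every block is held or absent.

step 1 (unstack(A, B)): towers=[B; C; D/E; F] holding=A
step 2 (stack(A, E)): towers=[B; C; D/E/A; F] holding=-
step 3 (unstack(A, E)): towers=[B; C; D/E; F] holding=A
step 4 (stack(A, F)): towers=[B; C; D/E; F/A] holding=-
step 5 (pickup(C)): towers=[B; D/E; F/A] holding=C
step 6 (stack(C, B)): towers=[B/C; D/E; F/A] holding=-

towers=[B/C; D/E; F/A] holding=-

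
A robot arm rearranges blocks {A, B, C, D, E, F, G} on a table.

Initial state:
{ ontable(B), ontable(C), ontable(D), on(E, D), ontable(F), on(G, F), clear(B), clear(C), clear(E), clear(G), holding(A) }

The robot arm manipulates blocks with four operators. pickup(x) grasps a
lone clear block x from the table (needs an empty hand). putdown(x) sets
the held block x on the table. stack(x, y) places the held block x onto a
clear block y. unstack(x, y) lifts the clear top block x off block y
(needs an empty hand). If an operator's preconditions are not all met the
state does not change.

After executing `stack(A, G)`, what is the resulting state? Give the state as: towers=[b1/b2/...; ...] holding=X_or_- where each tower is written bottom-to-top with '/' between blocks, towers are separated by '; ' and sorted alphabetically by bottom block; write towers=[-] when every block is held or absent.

towers=[B; C; D/E; F/G/A] holding=-

before: towers=[B; C; D/E; F/G] holding=A
pre[stack(A, G)]: holding(A) ok, clear(G) ok, A≠G ok
all met → apply stack(A, G)
after:  towers=[B; C; D/E; F/G/A] holding=-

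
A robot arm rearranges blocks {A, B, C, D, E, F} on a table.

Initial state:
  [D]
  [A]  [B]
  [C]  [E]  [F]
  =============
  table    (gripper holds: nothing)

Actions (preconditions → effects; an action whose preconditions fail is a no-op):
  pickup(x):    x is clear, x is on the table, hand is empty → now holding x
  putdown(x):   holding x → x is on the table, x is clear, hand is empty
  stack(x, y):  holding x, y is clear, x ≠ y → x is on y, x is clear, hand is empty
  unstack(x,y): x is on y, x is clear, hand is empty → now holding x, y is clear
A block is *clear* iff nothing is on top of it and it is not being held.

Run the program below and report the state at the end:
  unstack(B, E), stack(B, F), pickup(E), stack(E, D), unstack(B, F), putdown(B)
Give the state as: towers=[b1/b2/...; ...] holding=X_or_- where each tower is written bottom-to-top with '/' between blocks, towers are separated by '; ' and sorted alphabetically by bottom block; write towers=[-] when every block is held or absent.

step 1 (unstack(B, E)): towers=[C/A/D; E; F] holding=B
step 2 (stack(B, F)): towers=[C/A/D; E; F/B] holding=-
step 3 (pickup(E)): towers=[C/A/D; F/B] holding=E
step 4 (stack(E, D)): towers=[C/A/D/E; F/B] holding=-
step 5 (unstack(B, F)): towers=[C/A/D/E; F] holding=B
step 6 (putdown(B)): towers=[B; C/A/D/E; F] holding=-

towers=[B; C/A/D/E; F] holding=-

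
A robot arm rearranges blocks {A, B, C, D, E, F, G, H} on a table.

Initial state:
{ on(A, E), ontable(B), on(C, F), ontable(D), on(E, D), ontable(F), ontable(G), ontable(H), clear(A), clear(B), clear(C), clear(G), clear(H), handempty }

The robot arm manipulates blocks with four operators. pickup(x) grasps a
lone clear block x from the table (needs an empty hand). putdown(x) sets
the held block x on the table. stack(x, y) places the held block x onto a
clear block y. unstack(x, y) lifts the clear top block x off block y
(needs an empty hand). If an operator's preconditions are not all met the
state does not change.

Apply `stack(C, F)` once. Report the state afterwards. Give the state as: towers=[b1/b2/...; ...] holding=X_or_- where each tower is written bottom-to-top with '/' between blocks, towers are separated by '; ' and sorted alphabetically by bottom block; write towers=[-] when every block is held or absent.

towers=[B; D/E/A; F/C; G; H] holding=-

before: towers=[B; D/E/A; F/C; G; H] holding=-
pre[stack(C, F)]: holding(C) fail, clear(F) fail, C≠F ok
holding(C), clear(F) unmet → stack(C, F) is a no-op
after:  towers=[B; D/E/A; F/C; G; H] holding=-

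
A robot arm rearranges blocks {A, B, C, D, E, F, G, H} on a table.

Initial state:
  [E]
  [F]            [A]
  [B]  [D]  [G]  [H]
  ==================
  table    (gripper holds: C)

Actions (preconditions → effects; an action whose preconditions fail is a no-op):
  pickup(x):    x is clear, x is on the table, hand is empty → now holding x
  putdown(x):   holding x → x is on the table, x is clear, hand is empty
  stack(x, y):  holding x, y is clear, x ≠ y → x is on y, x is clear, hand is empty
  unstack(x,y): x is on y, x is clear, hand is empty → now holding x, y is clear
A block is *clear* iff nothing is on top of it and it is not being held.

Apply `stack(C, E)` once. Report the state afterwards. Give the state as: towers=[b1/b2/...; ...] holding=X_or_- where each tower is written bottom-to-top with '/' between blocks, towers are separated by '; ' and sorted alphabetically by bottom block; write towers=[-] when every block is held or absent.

before: towers=[B/F/E; D; G; H/A] holding=C
pre[stack(C, E)]: holding(C) yes, clear(E) yes, C≠E yes
all met → apply stack(C, E)
after:  towers=[B/F/E/C; D; G; H/A] holding=-

towers=[B/F/E/C; D; G; H/A] holding=-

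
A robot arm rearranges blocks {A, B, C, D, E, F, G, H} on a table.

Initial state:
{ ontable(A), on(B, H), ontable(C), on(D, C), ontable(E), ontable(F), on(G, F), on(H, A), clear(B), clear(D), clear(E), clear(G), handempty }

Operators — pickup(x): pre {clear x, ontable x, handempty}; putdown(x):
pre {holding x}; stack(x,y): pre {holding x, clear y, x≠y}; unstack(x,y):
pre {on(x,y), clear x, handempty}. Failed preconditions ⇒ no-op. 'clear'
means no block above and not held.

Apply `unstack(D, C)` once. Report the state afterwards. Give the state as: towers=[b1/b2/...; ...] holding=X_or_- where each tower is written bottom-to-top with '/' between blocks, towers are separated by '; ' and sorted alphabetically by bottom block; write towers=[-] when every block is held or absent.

towers=[A/H/B; C; E; F/G] holding=D

before: towers=[A/H/B; C/D; E; F/G] holding=-
pre[unstack(D, C)]: on(D,C) ok, clear(D) ok, handempty ok
all met → apply unstack(D, C)
after:  towers=[A/H/B; C; E; F/G] holding=D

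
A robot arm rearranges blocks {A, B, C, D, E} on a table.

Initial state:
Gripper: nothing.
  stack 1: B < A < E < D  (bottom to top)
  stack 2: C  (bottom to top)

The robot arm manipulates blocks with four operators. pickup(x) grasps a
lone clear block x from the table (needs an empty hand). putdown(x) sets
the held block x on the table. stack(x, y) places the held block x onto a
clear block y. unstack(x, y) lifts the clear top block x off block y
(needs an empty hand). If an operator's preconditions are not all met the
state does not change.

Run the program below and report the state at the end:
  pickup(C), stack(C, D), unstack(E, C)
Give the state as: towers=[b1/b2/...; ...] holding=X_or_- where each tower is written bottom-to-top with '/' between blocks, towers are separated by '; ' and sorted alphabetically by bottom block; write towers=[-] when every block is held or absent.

towers=[B/A/E/D/C] holding=-

step 1 (pickup(C)): towers=[B/A/E/D] holding=C
step 2 (stack(C, D)): towers=[B/A/E/D/C] holding=-
step 3 (unstack(E, C)) [no-op]: towers=[B/A/E/D/C] holding=-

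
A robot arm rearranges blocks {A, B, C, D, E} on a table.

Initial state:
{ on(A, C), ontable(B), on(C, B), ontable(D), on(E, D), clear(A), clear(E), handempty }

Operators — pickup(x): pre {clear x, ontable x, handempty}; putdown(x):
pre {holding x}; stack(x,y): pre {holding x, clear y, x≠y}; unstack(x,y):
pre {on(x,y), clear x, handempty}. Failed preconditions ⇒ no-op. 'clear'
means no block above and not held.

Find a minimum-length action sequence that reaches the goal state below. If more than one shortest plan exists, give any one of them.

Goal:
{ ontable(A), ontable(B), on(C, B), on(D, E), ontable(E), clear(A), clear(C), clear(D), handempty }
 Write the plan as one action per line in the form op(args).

unstack(A, C)
putdown(A)
unstack(E, D)
putdown(E)
pickup(D)
stack(D, E)

step 1 (unstack(A, C)): towers=[B/C; D/E] holding=A
step 2 (putdown(A)): towers=[A; B/C; D/E] holding=-
step 3 (unstack(E, D)): towers=[A; B/C; D] holding=E
step 4 (putdown(E)): towers=[A; B/C; D; E] holding=-
step 5 (pickup(D)): towers=[A; B/C; E] holding=D
step 6 (stack(D, E)): towers=[A; B/C; E/D] holding=-
goal check: towers=[A; B/C; E/D] holding=- — reached (length 6, optimal by BFS)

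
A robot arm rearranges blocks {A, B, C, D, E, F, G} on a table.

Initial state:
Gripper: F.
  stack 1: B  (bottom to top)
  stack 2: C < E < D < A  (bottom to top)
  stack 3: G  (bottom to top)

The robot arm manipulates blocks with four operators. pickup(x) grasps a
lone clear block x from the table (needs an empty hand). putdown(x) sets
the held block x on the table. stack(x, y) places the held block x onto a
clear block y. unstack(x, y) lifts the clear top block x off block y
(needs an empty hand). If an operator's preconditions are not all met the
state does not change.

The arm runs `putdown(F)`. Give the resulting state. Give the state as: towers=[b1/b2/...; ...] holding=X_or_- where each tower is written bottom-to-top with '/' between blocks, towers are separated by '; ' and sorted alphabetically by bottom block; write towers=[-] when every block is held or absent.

before: towers=[B; C/E/D/A; G] holding=F
pre[putdown(F)]: holding(F) ✓
all met → apply putdown(F)
after:  towers=[B; C/E/D/A; F; G] holding=-

towers=[B; C/E/D/A; F; G] holding=-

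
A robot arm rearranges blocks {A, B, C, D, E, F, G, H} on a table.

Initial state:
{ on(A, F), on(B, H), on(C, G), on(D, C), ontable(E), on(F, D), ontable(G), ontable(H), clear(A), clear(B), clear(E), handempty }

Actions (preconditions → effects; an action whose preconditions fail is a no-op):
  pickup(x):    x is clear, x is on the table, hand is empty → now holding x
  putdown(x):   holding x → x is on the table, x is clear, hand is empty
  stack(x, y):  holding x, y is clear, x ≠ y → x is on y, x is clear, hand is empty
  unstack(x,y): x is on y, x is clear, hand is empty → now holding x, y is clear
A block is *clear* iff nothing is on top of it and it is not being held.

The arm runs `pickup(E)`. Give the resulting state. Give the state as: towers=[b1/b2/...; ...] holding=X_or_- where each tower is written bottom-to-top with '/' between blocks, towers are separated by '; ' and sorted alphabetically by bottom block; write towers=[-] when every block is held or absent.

towers=[G/C/D/F/A; H/B] holding=E

before: towers=[E; G/C/D/F/A; H/B] holding=-
pre[pickup(E)]: clear(E) ok, ontable(E) ok, handempty ok
all met → apply pickup(E)
after:  towers=[G/C/D/F/A; H/B] holding=E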